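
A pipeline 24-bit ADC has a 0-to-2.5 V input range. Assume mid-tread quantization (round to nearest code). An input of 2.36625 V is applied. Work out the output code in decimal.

code 15879635

With 16777216 levels over 2.5 V, one step is 0.15 µV.
(2.36625 − 0) / 1.49012e-07 = 15879634.944 LSBs.
Round → code 15879635.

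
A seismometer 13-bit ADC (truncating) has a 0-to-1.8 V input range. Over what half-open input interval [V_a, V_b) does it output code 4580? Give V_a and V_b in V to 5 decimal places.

[1.00635 V, 1.00657 V)

LSB = 1.8/2^13 = 219.73 µV.
V_a = V_low + 4580·LSB = 1.00635 V; V_b = V_low + 4581·LSB = 1.00657 V.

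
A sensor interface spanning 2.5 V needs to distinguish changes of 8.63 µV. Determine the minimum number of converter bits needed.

19 bits

Number of steps required ≥ 2.5 V / 8.63 µV = 289687.14.
Need 2^N ≥ 289687.14; 2^18 = 262144, 2^19 = 524288.
Minimum N = 19.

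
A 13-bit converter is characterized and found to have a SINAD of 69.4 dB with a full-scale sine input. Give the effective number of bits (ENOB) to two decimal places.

ENOB = (SINAD − 1.76) / 6.02 = (69.4 − 1.76)/6.02 = 11.236.

11.24 bits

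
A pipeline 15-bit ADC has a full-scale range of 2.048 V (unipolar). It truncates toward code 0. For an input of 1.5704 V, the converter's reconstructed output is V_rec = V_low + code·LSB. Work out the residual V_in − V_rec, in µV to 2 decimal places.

LSB = 2.048/2^15 = 62.50 µV.
(V_in − V_low)/LSB = (1.5704 − 0)/6.25e-05 = 25126.4000 → code 25126 (floor).
V_rec = 0 + 25126·6.25e-05 = 1.570375 V.
Error = 1.5704 − 1.570375 = 2.5e-05 V = 25.00 µV.

25.00 µV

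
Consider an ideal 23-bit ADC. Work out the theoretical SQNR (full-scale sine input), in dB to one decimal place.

140.2 dB

SNR ≈ 6.02·N + 1.76 dB = 6.02·23 + 1.76 = 140.22 dB.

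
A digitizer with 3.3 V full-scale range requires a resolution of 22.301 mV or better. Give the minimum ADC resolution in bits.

8 bits

Number of steps required ≥ 3.3 V / 22.301 mV = 147.98.
Need 2^N ≥ 147.98; 2^7 = 128, 2^8 = 256.
Minimum N = 8.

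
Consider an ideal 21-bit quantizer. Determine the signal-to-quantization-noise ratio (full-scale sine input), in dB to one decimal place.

128.2 dB

SNR ≈ 6.02·N + 1.76 dB = 6.02·21 + 1.76 = 128.18 dB.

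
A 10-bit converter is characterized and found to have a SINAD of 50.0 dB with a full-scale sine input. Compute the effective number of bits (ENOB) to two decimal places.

8.01 bits

ENOB = (SINAD − 1.76) / 6.02 = (50.0 − 1.76)/6.02 = 8.013.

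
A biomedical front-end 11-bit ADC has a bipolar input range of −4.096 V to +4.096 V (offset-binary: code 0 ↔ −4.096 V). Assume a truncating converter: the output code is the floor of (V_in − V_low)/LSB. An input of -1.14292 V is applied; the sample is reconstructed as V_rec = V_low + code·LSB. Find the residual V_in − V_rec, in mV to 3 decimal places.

1.080 mV

LSB = 8.192/2^11 = 4.000 mV.
Scaled input = 738.2700 LSBs, so code = 738.
V_rec = (−4.096) + 738·0.004 = -1.144 V.
Difference: 0.00108 V → 1.080 mV.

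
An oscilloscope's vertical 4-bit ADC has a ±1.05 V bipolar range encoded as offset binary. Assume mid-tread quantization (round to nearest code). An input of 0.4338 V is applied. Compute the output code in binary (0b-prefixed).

Full-scale span = 2.1 V; LSB = 2.1/2^4 = 131.250 mV.
Input sits at 11.305 steps above V_low.
Round → code 11.
In binary (0b-prefixed): 0b1011.

code 0b1011 (decimal 11)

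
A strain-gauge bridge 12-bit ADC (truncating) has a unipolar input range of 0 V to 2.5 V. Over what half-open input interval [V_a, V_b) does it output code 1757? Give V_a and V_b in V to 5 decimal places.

[1.07239 V, 1.07300 V)

LSB = 2.5/2^12 = 0.610 mV.
V_a = V_low + 1757·LSB = 1.07239 V; V_b = V_low + 1758·LSB = 1.073 V.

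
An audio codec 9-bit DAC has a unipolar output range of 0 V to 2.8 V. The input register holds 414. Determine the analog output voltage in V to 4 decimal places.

2.2641 V

LSB = 2.8 V / 2^9 = 5.469 mV.
V_out = 0 + 414 × 0.00546875 V = 2.26406 V.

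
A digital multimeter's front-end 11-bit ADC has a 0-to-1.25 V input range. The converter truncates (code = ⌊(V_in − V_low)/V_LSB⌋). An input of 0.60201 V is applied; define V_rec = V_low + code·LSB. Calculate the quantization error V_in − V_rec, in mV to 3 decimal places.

LSB = 1.25/2^11 = 0.610 mV.
(0.60201 − 0)/0.000610352 = 986.3332; ⌊·⌋ gives code 986.
V_rec = 0 + 986·0.000610352 = 0.60180664 V.
V_in − V_rec = 0.000203359 V = 0.203 mV.

0.203 mV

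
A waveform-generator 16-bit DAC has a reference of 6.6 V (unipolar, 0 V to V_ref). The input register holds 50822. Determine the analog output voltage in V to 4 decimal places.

5.1182 V

LSB = 6.6 V / 2^16 = 100.71 µV.
V_out = 0 + 50822 × 0.000100708 V = 5.11818 V.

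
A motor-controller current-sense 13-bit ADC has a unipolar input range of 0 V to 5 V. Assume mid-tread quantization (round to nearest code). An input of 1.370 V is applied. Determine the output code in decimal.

Full-scale span = 5 V; LSB = 5/2^13 = 0.610 mV.
(1.370 − 0) / 0.000610352 = 2244.608 LSBs.
Round → code 2245.

code 2245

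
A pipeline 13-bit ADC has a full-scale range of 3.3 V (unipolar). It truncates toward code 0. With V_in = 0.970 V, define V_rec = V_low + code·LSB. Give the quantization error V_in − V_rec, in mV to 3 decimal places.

Step size: 3.3 V ÷ 2^13 = 402.83 µV.
(0.970 − 0)/0.000402832 = 2407.9515; ⌊·⌋ gives code 2407.
Code 2407 maps back to 0 + 2407×0.000402832 V = 0.9696167 V.
Error = 0.970 − 0.9696167 = 0.000383301 V = 0.383 mV.

0.383 mV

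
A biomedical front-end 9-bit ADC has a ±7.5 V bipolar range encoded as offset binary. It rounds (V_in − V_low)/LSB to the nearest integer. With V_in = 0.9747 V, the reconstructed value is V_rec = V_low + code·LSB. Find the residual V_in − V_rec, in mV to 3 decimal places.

7.903 mV

One LSB is 15 V / 512 = 29.297 mV.
(0.9747 − (−7.5))/0.0292969 = 289.2698; round gives code 289.
Code 289 maps back to (−7.5) + 289×0.0292969 V = 0.96679688 V.
V_in − V_rec = 0.00790313 V = 7.903 mV.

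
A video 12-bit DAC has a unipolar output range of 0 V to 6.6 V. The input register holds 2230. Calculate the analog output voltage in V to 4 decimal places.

3.5933 V

LSB = 6.6 V / 2^12 = 1.611 mV.
V_out = 0 + 2230 × 0.00161133 V = 3.59326 V.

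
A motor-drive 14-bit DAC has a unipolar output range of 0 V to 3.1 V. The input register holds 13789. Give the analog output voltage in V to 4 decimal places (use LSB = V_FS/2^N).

2.6090 V

LSB = 3.1 V / 2^14 = 189.21 µV.
V_out = 0 + 13789 × 0.000189209 V = 2.609 V.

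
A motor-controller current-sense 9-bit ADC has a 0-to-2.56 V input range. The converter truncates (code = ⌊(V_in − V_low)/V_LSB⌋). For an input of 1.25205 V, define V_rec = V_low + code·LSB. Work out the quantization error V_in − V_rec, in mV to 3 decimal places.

2.050 mV

One LSB is 2.56 V / 512 = 5.000 mV.
Scaled input = 250.4100 LSBs, so code = 250.
V_rec = 0 + 250·0.005 = 1.25 V.
Difference: 0.00205 V → 2.050 mV.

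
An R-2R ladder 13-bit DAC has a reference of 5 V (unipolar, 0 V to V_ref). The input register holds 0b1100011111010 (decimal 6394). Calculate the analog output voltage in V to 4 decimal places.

LSB = 5 V / 2^13 = 0.610 mV.
Code 0b1100011111010 = 6394 decimal.
V_out = 0 + 6394 × 0.000610352 V = 3.90259 V.

3.9026 V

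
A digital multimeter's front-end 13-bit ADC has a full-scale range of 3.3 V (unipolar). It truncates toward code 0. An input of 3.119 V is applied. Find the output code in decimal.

With 8192 levels over 3.3 V, one step is 402.83 µV.
Input sits at 7742.681 steps above V_low.
Floor → code 7742.

code 7742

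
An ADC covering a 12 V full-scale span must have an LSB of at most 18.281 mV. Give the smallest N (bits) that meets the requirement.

10 bits

Number of steps required ≥ 12 V / 18.281 mV = 656.42.
Need 2^N ≥ 656.42; 2^9 = 512, 2^10 = 1024.
Minimum N = 10.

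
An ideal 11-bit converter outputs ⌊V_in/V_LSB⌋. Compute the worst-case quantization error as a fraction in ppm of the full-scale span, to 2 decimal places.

Truncating → worst-case error = 1 LSB = V_FS/2^11, so 1e+06/2048 = 488.281 ppm of full scale.

488.28 ppm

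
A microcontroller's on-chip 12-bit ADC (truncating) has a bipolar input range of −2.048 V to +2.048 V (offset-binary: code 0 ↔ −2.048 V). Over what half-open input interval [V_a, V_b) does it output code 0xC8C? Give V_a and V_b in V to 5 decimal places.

LSB = 4.096/2^12 = 1.000 mV.
Code 0xC8C = 3212 decimal.
V_a = V_low + 3212·LSB = 1.164 V; V_b = V_low + 3213·LSB = 1.165 V.

[1.16400 V, 1.16500 V)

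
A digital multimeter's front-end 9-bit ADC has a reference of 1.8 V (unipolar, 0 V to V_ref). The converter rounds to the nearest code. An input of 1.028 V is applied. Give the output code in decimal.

With 512 levels over 1.8 V, one step is 3.516 mV.
(1.028 − 0) / 0.00351563 = 292.409 LSBs.
Round → code 292.

code 292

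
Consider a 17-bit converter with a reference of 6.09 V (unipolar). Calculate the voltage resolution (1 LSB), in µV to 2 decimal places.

46.46 µV

Full-scale span = 6.09 V.
LSB = 6.09 / 2^17 = 6.09 / 131072 = 4.6463e-05 V = 46.46 µV.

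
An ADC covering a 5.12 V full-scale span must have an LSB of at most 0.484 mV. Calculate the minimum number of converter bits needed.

Number of steps required ≥ 5.12 V / 0.484 mV = 10578.51.
Need 2^N ≥ 10578.51; 2^13 = 8192, 2^14 = 16384.
Minimum N = 14.

14 bits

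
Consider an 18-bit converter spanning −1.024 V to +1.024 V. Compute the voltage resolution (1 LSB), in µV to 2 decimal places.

Full-scale span = 2.048 V.
LSB = 2.048 / 2^18 = 2.048 / 262144 = 7.8125e-06 V = 7.81 µV.

7.81 µV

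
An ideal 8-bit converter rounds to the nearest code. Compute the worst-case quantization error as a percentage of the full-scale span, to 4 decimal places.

0.1953 %

Rounding → worst-case error = ½ LSB = V_FS/2^9, so 100/512 = 0.195312 % of full scale.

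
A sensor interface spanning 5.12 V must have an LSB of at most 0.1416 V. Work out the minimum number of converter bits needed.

Number of steps required ≥ 5.12 V / 0.1416 V = 36.16.
Need 2^N ≥ 36.16; 2^5 = 32, 2^6 = 64.
Minimum N = 6.

6 bits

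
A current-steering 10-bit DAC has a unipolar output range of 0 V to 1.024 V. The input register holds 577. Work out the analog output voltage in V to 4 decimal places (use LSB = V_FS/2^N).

LSB = 1.024 V / 2^10 = 1.000 mV.
V_out = 0 + 577 × 0.001 V = 0.577 V.

0.5770 V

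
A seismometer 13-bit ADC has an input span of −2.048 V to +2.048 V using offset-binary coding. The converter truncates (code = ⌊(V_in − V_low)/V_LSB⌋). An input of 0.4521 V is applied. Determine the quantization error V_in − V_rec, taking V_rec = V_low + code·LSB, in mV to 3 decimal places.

0.100 mV

One LSB is 4.096 V / 8192 = 0.500 mV.
Scaled input = 5000.2000 LSBs, so code = 5000.
V_rec = (−2.048) + 5000·0.0005 = 0.452 V.
Difference: 0.0001 V → 0.100 mV.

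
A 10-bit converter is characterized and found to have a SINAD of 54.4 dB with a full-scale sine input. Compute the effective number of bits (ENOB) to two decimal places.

ENOB = (SINAD − 1.76) / 6.02 = (54.4 − 1.76)/6.02 = 8.744.

8.74 bits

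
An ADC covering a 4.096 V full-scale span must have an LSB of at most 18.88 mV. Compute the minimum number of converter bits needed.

Number of steps required ≥ 4.096 V / 18.88 mV = 216.95.
Need 2^N ≥ 216.95; 2^7 = 128, 2^8 = 256.
Minimum N = 8.

8 bits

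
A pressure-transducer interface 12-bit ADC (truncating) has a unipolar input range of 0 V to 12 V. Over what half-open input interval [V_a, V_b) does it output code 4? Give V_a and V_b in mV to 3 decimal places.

[11.719 mV, 14.648 mV)

LSB = 12/2^12 = 2.930 mV.
V_a = V_low + 4·LSB = 0.0117188 V; V_b = V_low + 5·LSB = 0.0146484 V.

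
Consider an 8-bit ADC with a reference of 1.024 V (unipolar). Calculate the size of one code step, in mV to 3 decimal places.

Full-scale span = 1.024 V.
LSB = 1.024 / 2^8 = 1.024 / 256 = 0.004 V = 4.000 mV.

4.000 mV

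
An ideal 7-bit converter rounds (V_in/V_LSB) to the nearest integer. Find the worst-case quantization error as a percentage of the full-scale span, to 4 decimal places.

Rounding → worst-case error = ½ LSB = V_FS/2^8, so 100/256 = 0.390625 % of full scale.

0.3906 %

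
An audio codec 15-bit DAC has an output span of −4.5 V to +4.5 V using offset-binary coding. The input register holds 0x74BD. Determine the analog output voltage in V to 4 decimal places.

LSB = 9 V / 2^15 = 274.66 µV.
Code 0x74BD = 29885 decimal.
V_out = (−4.5) + 29885 × 0.000274658 V = 3.70816 V.

3.7082 V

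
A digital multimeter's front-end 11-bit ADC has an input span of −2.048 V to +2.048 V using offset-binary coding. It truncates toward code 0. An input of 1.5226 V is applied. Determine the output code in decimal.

With 2048 levels over 4.096 V, one step is 2.000 mV.
(V_in − V_low)/LSB = (1.5226 − (−2.048)) / 0.002 = 1785.300.
So the output code is 1785.

code 1785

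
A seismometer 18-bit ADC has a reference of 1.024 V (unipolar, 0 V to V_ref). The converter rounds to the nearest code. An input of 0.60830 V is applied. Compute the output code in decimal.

LSB = 1.024 V / 262144 = 3.91 µV.
(0.60830 − 0) / 3.90625e-06 = 155724.800 LSBs.
So the output code is 155725.

code 155725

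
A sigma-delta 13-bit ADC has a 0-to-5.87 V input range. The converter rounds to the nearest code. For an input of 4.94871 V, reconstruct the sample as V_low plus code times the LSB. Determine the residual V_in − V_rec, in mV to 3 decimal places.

0.197 mV

Step size: 5.87 V ÷ 2^13 = 0.717 mV.
Scaled input = 6906.2747 LSBs, so code = 6906.
V_rec = 0 + 6906·0.000716553 = 4.9485132 V.
Difference: 0.000196816 V → 0.197 mV.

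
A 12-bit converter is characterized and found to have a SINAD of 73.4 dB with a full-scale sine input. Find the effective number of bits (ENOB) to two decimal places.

11.90 bits

ENOB = (SINAD − 1.76) / 6.02 = (73.4 − 1.76)/6.02 = 11.900.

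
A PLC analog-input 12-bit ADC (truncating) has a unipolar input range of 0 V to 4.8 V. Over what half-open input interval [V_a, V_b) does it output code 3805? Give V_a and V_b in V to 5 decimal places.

LSB = 4.8/2^12 = 1.172 mV.
V_a = V_low + 3805·LSB = 4.45898 V; V_b = V_low + 3806·LSB = 4.46016 V.

[4.45898 V, 4.46016 V)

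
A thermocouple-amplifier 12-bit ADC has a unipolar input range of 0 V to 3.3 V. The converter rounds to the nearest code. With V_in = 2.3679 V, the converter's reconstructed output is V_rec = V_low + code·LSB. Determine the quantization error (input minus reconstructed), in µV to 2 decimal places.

One LSB is 3.3 V / 4096 = 0.806 mV.
(V_in − V_low)/LSB = (2.3679 − 0)/0.000805664 = 2939.0662 → code 2939 (round).
Code 2939 maps back to 0 + 2939×0.000805664 V = 2.3678467 V.
V_in − V_rec = 5.33203e-05 V = 53.32 µV.

53.32 µV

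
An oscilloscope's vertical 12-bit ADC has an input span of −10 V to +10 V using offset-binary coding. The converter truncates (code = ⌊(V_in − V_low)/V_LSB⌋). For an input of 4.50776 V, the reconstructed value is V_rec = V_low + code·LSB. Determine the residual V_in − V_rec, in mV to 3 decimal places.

0.924 mV

Step size: 20 V ÷ 2^12 = 4.883 mV.
Scaled input = 2971.1892 LSBs, so code = 2971.
Code 2971 maps back to (−10) + 2971×0.00488281 V = 4.5068359 V.
Error = 4.50776 − 4.5068359 = 0.000924062 V = 0.924 mV.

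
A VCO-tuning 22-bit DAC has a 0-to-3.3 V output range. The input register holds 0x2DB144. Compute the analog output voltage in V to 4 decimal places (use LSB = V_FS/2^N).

2.3560 V

LSB = 3.3 V / 2^22 = 0.79 µV.
Code 0x2DB144 = 2994500 decimal.
V_out = 0 + 2994500 × 7.86781e-07 V = 2.35602 V.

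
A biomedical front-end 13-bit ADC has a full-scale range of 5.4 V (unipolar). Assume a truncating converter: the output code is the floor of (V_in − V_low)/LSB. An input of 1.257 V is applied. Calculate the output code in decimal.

Full-scale span = 5.4 V; LSB = 5.4/2^13 = 0.659 mV.
(V_in − V_low)/LSB = (1.257 − 0) / 0.00065918 = 1906.916.
Floor → code 1906.

code 1906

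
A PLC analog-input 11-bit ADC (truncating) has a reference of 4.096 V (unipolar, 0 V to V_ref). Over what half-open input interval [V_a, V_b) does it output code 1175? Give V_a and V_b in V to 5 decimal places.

[2.35000 V, 2.35200 V)

LSB = 4.096/2^11 = 2.000 mV.
V_a = V_low + 1175·LSB = 2.35 V; V_b = V_low + 1176·LSB = 2.352 V.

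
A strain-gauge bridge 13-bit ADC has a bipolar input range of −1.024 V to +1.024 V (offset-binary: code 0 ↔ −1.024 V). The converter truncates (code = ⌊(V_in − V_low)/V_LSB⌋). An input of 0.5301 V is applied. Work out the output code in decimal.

code 6216

Full-scale span = 2.048 V; LSB = 2.048/2^13 = 250.00 µV.
Input sits at 6216.400 steps above V_low.
So the output code is 6216.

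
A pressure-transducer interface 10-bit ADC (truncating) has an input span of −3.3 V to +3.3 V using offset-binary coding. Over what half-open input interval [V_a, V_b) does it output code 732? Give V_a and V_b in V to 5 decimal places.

LSB = 6.6/2^10 = 6.445 mV.
V_a = V_low + 732·LSB = 1.41797 V; V_b = V_low + 733·LSB = 1.42441 V.

[1.41797 V, 1.42441 V)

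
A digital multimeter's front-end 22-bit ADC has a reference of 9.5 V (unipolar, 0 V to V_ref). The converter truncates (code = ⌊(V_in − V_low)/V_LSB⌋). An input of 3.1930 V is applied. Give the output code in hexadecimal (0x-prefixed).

code 0x1582BF (decimal 1409727)

With 4194304 levels over 9.5 V, one step is 2.26 µV.
(3.1930 − 0) / 2.26498e-06 = 1409727.650 LSBs.
Floor → code 1409727.
In hexadecimal (0x-prefixed): 0x1582BF.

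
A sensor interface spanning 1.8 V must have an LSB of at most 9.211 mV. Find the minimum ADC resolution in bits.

8 bits

Number of steps required ≥ 1.8 V / 9.211 mV = 195.42.
Need 2^N ≥ 195.42; 2^7 = 128, 2^8 = 256.
Minimum N = 8.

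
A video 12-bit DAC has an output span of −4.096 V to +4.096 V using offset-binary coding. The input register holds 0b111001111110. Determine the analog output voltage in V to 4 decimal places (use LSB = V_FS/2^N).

LSB = 8.192 V / 2^12 = 2.000 mV.
Code 0b111001111110 = 3710 decimal.
V_out = (−4.096) + 3710 × 0.002 V = 3.324 V.

3.3240 V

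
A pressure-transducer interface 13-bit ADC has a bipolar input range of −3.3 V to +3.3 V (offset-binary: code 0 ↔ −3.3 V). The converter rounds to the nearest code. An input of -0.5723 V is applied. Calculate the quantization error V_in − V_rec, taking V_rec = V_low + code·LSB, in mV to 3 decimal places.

Step size: 6.6 V ÷ 2^13 = 0.806 mV.
Scaled input = 3385.6543 LSBs, so code = 3386.
Code 3386 maps back to (−3.3) + 3386×0.000805664 V = -0.57202148 V.
Error = -0.5723 − (−0.57202148) = -0.000278516 V = -0.279 mV.

-0.279 mV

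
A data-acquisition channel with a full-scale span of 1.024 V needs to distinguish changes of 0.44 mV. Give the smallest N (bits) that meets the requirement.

12 bits

Number of steps required ≥ 1.024 V / 0.44 mV = 2327.27.
Need 2^N ≥ 2327.27; 2^11 = 2048, 2^12 = 4096.
Minimum N = 12.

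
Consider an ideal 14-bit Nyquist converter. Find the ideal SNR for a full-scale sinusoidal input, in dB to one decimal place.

SNR ≈ 6.02·N + 1.76 dB = 6.02·14 + 1.76 = 86.04 dB.

86.0 dB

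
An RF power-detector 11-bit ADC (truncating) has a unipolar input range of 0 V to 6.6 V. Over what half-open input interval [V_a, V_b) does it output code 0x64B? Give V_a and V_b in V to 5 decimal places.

LSB = 6.6/2^11 = 3.223 mV.
Code 0x64B = 1611 decimal.
V_a = V_low + 1611·LSB = 5.1917 V; V_b = V_low + 1612·LSB = 5.19492 V.

[5.19170 V, 5.19492 V)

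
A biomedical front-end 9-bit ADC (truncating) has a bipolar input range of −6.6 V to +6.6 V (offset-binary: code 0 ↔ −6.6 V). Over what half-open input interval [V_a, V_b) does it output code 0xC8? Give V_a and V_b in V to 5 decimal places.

LSB = 13.2/2^9 = 25.781 mV.
Code 0xC8 = 200 decimal.
V_a = V_low + 200·LSB = -1.44375 V; V_b = V_low + 201·LSB = -1.41797 V.

[-1.44375 V, -1.41797 V)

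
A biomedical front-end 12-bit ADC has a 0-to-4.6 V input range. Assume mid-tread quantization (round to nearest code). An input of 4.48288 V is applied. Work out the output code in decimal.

LSB = 4.6 V / 4096 = 1.123 mV.
Input sits at 3991.712 steps above V_low.
So the output code is 3992.

code 3992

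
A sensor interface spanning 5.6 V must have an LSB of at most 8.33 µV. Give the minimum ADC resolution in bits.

20 bits

Number of steps required ≥ 5.6 V / 8.33 µV = 672268.91.
Need 2^N ≥ 672268.91; 2^19 = 524288, 2^20 = 1048576.
Minimum N = 20.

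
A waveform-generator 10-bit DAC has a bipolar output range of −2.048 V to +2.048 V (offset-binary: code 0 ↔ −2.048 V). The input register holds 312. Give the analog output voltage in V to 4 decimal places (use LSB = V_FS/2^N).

LSB = 4.096 V / 2^10 = 4.000 mV.
V_out = (−2.048) + 312 × 0.004 V = -0.8 V.

-0.8000 V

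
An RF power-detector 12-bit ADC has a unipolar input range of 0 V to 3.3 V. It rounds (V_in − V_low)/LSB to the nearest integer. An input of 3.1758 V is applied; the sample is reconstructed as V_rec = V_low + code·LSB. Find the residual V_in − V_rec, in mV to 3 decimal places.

LSB = 3.3/2^12 = 0.806 mV.
(3.1758 − 0)/0.000805664 = 3941.8415; round gives code 3942.
V_rec = 0 + 3942·0.000805664 = 3.1759277 V.
Error = 3.1758 − 3.1759277 = -0.000127734 V = -0.128 mV.

-0.128 mV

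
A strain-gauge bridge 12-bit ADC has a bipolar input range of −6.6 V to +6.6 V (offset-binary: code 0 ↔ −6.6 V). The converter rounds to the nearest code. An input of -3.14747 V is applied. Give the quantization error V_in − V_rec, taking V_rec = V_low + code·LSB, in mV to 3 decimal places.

Step size: 13.2 V ÷ 2^12 = 3.223 mV.
Scaled input = 1071.3305 LSBs, so code = 1071.
Code 1071 maps back to (−6.6) + 1071×0.00322266 V = -3.1485352 V.
Difference: 0.00106516 V → 1.065 mV.

1.065 mV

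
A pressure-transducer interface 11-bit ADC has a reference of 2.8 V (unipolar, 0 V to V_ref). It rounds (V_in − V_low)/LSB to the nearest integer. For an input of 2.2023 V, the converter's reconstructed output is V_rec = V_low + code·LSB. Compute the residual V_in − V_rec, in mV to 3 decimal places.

-0.239 mV

LSB = 2.8/2^11 = 1.367 mV.
(V_in − V_low)/LSB = (2.2023 − 0)/0.00136719 = 1610.8251 → code 1611 (round).
Reconstructed: 2.2025391 V.
Difference: -0.000239062 V → -0.239 mV.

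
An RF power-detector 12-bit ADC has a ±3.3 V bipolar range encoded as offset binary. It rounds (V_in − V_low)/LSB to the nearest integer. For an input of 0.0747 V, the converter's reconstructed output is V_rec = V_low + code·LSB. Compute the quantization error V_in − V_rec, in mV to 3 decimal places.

Step size: 6.6 V ÷ 2^12 = 1.611 mV.
(V_in − V_low)/LSB = (0.0747 − (−3.3))/0.00161133 = 2094.3593 → code 2094 (round).
Reconstructed: 0.074121094 V.
Error = 0.0747 − 0.074121094 = 0.000578906 V = 0.579 mV.

0.579 mV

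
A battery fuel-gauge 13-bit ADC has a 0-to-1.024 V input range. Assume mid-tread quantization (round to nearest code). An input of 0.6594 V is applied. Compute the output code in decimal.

With 8192 levels over 1.024 V, one step is 125.00 µV.
(V_in − V_low)/LSB = (0.6594 − 0) / 0.000125 = 5275.200.
round(5275.200) = 5275.

code 5275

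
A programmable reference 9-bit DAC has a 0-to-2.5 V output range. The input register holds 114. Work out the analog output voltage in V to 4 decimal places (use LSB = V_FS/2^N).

0.5566 V

LSB = 2.5 V / 2^9 = 4.883 mV.
V_out = 0 + 114 × 0.00488281 V = 0.556641 V.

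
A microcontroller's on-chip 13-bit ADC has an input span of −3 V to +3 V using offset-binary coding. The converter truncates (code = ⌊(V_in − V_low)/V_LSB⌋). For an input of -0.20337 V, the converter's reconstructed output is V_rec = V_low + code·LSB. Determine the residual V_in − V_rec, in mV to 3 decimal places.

LSB = 6/2^13 = 0.732 mV.
(V_in − V_low)/LSB = (-0.20337 − (−3))/0.000732422 = 3818.3322 → code 3818 (floor).
V_rec = (−3) + 3818·0.000732422 = -0.20361328 V.
Difference: 0.000243281 V → 0.243 mV.

0.243 mV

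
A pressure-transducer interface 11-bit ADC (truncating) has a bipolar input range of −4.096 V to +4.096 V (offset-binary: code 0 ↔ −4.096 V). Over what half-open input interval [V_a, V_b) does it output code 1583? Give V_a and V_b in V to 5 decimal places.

LSB = 8.192/2^11 = 4.000 mV.
V_a = V_low + 1583·LSB = 2.236 V; V_b = V_low + 1584·LSB = 2.24 V.

[2.23600 V, 2.24000 V)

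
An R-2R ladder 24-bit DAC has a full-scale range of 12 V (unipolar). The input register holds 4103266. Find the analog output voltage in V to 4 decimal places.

LSB = 12 V / 2^24 = 0.72 µV.
V_out = 0 + 4103266 × 7.15256e-07 V = 2.93488 V.

2.9349 V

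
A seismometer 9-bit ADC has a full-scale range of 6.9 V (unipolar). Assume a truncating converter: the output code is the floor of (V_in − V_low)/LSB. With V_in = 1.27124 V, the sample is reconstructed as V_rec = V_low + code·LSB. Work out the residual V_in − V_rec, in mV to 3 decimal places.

One LSB is 6.9 V / 512 = 13.477 mV.
Scaled input = 94.3297 LSBs, so code = 94.
V_rec = 0 + 94·0.0134766 = 1.2667969 V.
Difference: 0.00444313 V → 4.443 mV.

4.443 mV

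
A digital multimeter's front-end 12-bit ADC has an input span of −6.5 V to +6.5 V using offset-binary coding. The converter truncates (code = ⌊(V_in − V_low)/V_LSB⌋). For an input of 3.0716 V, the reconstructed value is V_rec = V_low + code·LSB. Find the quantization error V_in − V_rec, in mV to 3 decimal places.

2.508 mV

One LSB is 13 V / 4096 = 3.174 mV.
(V_in − V_low)/LSB = (3.0716 − (−6.5))/0.00317383 = 3015.7903 → code 3015 (floor).
V_rec = (−6.5) + 3015·0.00317383 = 3.0690918 V.
Difference: 0.0025082 V → 2.508 mV.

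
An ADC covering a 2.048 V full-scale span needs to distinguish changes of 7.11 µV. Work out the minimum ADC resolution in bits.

19 bits

Number of steps required ≥ 2.048 V / 7.11 µV = 288045.01.
Need 2^N ≥ 288045.01; 2^18 = 262144, 2^19 = 524288.
Minimum N = 19.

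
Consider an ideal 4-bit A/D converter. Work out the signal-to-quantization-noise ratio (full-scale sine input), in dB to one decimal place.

25.8 dB

SNR ≈ 6.02·N + 1.76 dB = 6.02·4 + 1.76 = 25.84 dB.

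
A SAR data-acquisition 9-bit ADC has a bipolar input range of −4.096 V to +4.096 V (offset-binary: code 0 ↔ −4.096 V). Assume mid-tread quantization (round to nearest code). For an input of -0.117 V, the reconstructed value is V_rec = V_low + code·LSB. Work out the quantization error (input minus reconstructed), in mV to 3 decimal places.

-5.000 mV

Step size: 8.192 V ÷ 2^9 = 16.000 mV.
(-0.117 − (−4.096))/0.016 = 248.6875; round gives code 249.
Code 249 maps back to (−4.096) + 249×0.016 V = -0.112 V.
Error = -0.117 − (−0.112) = -0.005 V = -5.000 mV.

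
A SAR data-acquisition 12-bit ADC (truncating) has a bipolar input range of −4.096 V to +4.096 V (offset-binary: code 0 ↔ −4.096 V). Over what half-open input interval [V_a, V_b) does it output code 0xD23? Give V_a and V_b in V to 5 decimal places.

LSB = 8.192/2^12 = 2.000 mV.
Code 0xD23 = 3363 decimal.
V_a = V_low + 3363·LSB = 2.63 V; V_b = V_low + 3364·LSB = 2.632 V.

[2.63000 V, 2.63200 V)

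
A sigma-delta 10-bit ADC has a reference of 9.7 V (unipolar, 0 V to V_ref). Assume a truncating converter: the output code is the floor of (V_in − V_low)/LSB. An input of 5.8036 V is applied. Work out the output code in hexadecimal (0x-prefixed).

code 0x264 (decimal 612)

With 1024 levels over 9.7 V, one step is 9.473 mV.
(5.8036 − 0) / 0.00947266 = 612.669 LSBs.
⌊·⌋(612.669) = 612.
In hexadecimal (0x-prefixed): 0x264.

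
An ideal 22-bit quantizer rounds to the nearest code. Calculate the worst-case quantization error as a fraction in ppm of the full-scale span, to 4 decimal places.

0.1192 ppm

Rounding → worst-case error = ½ LSB = V_FS/2^23, so 1e+06/8388608 = 0.119209 ppm of full scale.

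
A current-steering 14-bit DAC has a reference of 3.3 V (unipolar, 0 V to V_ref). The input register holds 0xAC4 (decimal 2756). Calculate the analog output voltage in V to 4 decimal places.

LSB = 3.3 V / 2^14 = 201.42 µV.
Code 0xAC4 = 2756 decimal.
V_out = 0 + 2756 × 0.000201416 V = 0.555103 V.

0.5551 V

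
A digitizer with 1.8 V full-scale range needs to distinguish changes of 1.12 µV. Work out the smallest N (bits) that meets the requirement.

21 bits

Number of steps required ≥ 1.8 V / 1.12 µV = 1607142.86.
Need 2^N ≥ 1607142.86; 2^20 = 1048576, 2^21 = 2097152.
Minimum N = 21.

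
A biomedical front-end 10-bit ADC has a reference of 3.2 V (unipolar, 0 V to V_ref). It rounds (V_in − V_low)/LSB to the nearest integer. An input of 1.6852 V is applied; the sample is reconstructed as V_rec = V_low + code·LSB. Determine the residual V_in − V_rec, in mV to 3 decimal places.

0.825 mV

LSB = 3.2/2^10 = 3.125 mV.
(V_in − V_low)/LSB = (1.6852 − 0)/0.003125 = 539.2640 → code 539 (round).
Reconstructed: 1.684375 V.
Difference: 0.000825 V → 0.825 mV.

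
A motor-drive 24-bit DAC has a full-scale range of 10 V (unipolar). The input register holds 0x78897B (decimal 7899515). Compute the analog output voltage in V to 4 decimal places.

4.7085 V

LSB = 10 V / 2^24 = 0.60 µV.
Code 0x78897B = 7899515 decimal.
V_out = 0 + 7899515 × 5.96046e-07 V = 4.70848 V.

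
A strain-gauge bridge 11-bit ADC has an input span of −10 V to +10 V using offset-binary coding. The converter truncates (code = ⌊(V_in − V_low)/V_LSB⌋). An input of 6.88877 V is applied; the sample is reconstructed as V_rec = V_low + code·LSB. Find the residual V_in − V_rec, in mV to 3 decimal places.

Step size: 20 V ÷ 2^11 = 9.766 mV.
Scaled input = 1729.4100 LSBs, so code = 1729.
Reconstructed: 6.8847656 V.
Error = 6.88877 − 6.8847656 = 0.00400438 V = 4.004 mV.

4.004 mV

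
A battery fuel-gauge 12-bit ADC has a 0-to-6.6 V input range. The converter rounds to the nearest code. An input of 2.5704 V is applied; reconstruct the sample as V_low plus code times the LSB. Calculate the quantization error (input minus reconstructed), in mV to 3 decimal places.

0.332 mV

Step size: 6.6 V ÷ 2^12 = 1.611 mV.
Scaled input = 1595.2058 LSBs, so code = 1595.
Reconstructed: 2.5700684 V.
V_in − V_rec = 0.000331641 V = 0.332 mV.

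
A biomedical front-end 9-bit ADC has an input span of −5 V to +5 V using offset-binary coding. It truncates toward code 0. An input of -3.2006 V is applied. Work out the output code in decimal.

Full-scale span = 10 V; LSB = 10/2^9 = 19.531 mV.
(-3.2006 − (−5)) / 0.0195312 = 92.129 LSBs.
So the output code is 92.

code 92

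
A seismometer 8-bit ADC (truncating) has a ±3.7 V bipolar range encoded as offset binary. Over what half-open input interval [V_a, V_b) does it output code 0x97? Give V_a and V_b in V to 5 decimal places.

[0.66484 V, 0.69375 V)

LSB = 7.4/2^8 = 28.906 mV.
Code 0x97 = 151 decimal.
V_a = V_low + 151·LSB = 0.664844 V; V_b = V_low + 152·LSB = 0.69375 V.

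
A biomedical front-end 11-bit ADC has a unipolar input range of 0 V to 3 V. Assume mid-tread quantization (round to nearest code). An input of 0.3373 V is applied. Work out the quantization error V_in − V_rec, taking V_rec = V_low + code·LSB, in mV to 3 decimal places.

LSB = 3/2^11 = 1.465 mV.
Scaled input = 230.2635 LSBs, so code = 230.
Code 230 maps back to 0 + 230×0.00146484 V = 0.33691406 V.
V_in − V_rec = 0.000385937 V = 0.386 mV.

0.386 mV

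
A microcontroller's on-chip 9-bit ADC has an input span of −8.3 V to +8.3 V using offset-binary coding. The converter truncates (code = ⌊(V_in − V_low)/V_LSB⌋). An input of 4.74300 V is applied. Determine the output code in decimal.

code 402

With 512 levels over 16.6 V, one step is 32.422 mV.
(4.74300 − (−8.3)) / 0.0324219 = 402.290 LSBs.
⌊·⌋(402.290) = 402.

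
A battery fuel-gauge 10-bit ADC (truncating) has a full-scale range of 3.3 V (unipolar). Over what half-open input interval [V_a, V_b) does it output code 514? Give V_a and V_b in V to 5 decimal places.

LSB = 3.3/2^10 = 3.223 mV.
V_a = V_low + 514·LSB = 1.65645 V; V_b = V_low + 515·LSB = 1.65967 V.

[1.65645 V, 1.65967 V)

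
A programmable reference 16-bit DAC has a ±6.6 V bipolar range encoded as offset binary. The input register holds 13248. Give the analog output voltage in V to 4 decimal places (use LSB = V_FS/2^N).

LSB = 13.2 V / 2^16 = 201.42 µV.
V_out = (−6.6) + 13248 × 0.000201416 V = -3.93164 V.

-3.9316 V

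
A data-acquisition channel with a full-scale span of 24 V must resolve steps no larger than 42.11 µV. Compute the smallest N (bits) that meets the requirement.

Number of steps required ≥ 24 V / 42.11 µV = 569935.88.
Need 2^N ≥ 569935.88; 2^19 = 524288, 2^20 = 1048576.
Minimum N = 20.

20 bits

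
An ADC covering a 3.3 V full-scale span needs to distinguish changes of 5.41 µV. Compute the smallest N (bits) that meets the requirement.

Number of steps required ≥ 3.3 V / 5.41 µV = 609981.52.
Need 2^N ≥ 609981.52; 2^19 = 524288, 2^20 = 1048576.
Minimum N = 20.

20 bits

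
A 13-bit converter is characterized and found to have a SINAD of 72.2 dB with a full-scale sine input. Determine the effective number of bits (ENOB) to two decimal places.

ENOB = (SINAD − 1.76) / 6.02 = (72.2 − 1.76)/6.02 = 11.701.

11.70 bits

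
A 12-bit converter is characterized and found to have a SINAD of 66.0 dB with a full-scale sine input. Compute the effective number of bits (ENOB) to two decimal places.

10.67 bits

ENOB = (SINAD − 1.76) / 6.02 = (66.0 − 1.76)/6.02 = 10.671.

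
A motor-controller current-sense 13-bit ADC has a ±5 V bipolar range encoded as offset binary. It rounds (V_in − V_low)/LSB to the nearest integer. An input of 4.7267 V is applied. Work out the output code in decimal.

LSB = 10 V / 8192 = 1.221 mV.
(V_in − V_low)/LSB = (4.7267 − (−5)) / 0.0012207 = 7968.113.
Round → code 7968.

code 7968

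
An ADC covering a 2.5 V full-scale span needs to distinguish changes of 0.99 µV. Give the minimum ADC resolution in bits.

22 bits

Number of steps required ≥ 2.5 V / 0.99 µV = 2525252.53.
Need 2^N ≥ 2525252.53; 2^21 = 2097152, 2^22 = 4194304.
Minimum N = 22.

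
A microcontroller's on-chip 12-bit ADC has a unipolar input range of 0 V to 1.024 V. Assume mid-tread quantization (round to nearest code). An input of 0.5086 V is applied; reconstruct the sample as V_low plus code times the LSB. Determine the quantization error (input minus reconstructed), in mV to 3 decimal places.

0.100 mV

LSB = 1.024/2^12 = 250.00 µV.
(0.5086 − 0)/0.00025 = 2034.4000; round gives code 2034.
Code 2034 maps back to 0 + 2034×0.00025 V = 0.5085 V.
V_in − V_rec = 0.0001 V = 0.100 mV.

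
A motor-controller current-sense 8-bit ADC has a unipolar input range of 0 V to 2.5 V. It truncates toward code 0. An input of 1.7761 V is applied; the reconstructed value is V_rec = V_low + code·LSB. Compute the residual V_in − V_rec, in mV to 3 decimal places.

LSB = 2.5/2^8 = 9.766 mV.
(V_in − V_low)/LSB = (1.7761 − 0)/0.00976562 = 181.8726 → code 181 (floor).
Code 181 maps back to 0 + 181×0.00976562 V = 1.7675781 V.
Error = 1.7761 − 1.7675781 = 0.00852187 V = 8.522 mV.

8.522 mV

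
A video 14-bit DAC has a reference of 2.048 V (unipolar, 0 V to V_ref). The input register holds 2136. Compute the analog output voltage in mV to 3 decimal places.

267.000 mV

LSB = 2.048 V / 2^14 = 125.00 µV.
V_out = 0 + 2136 × 0.000125 V = 0.267 V.
= 267.000 mV.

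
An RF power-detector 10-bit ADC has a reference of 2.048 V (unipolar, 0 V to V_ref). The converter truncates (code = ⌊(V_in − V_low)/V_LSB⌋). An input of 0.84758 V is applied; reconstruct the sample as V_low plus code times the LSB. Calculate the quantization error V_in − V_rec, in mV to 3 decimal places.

1.580 mV

One LSB is 2.048 V / 1024 = 2.000 mV.
(0.84758 − 0)/0.002 = 423.7900; ⌊·⌋ gives code 423.
Reconstructed: 0.846 V.
Error = 0.84758 − 0.846 = 0.00158 V = 1.580 mV.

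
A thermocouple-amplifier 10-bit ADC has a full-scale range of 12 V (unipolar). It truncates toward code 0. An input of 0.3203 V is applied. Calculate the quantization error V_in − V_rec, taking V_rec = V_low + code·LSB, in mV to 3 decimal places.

One LSB is 12 V / 1024 = 11.719 mV.
(0.3203 − 0)/0.0117188 = 27.3323; ⌊·⌋ gives code 27.
V_rec = 0 + 27·0.0117188 = 0.31640625 V.
Error = 0.3203 − 0.31640625 = 0.00389375 V = 3.894 mV.

3.894 mV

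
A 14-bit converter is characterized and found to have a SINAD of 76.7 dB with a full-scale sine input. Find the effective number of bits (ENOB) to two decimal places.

ENOB = (SINAD − 1.76) / 6.02 = (76.7 − 1.76)/6.02 = 12.449.

12.45 bits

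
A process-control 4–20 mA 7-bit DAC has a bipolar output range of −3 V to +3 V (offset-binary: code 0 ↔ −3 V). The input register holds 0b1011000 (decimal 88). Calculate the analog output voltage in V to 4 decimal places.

LSB = 6 V / 2^7 = 46.875 mV.
Code 0b1011000 = 88 decimal.
V_out = (−3) + 88 × 0.046875 V = 1.125 V.

1.1250 V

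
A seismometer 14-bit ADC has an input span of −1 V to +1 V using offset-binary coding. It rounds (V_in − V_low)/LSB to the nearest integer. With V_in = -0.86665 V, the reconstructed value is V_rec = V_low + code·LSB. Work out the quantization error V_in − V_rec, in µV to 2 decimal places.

49.22 µV

One LSB is 2 V / 16384 = 122.07 µV.
(V_in − V_low)/LSB = (-0.86665 − (−1))/0.00012207 = 1092.4032 → code 1092 (round).
V_rec = (−1) + 1092·0.00012207 = -0.86669922 V.
Error = -0.86665 − (−0.86669922) = 4.92188e-05 V = 49.22 µV.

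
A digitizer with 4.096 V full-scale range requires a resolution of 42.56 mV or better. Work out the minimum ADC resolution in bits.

Number of steps required ≥ 4.096 V / 42.56 mV = 96.24.
Need 2^N ≥ 96.24; 2^6 = 64, 2^7 = 128.
Minimum N = 7.

7 bits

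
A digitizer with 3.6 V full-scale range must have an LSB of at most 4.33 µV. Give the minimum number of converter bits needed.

20 bits

Number of steps required ≥ 3.6 V / 4.33 µV = 831408.78.
Need 2^N ≥ 831408.78; 2^19 = 524288, 2^20 = 1048576.
Minimum N = 20.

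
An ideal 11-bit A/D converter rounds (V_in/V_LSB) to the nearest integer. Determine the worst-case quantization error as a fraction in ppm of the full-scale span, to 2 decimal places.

244.14 ppm

Rounding → worst-case error = ½ LSB = V_FS/2^12, so 1e+06/4096 = 244.141 ppm of full scale.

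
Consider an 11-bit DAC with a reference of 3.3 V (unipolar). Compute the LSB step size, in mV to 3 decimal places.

Full-scale span = 3.3 V.
LSB = 3.3 / 2^11 = 3.3 / 2048 = 0.00161133 V = 1.611 mV.

1.611 mV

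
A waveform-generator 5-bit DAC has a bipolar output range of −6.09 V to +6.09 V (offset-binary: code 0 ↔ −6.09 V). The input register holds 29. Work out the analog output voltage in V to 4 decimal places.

4.9481 V

LSB = 12.18 V / 2^5 = 380.625 mV.
V_out = (−6.09) + 29 × 0.380625 V = 4.94813 V.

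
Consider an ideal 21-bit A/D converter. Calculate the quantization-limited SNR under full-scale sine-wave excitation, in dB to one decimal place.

SNR ≈ 6.02·N + 1.76 dB = 6.02·21 + 1.76 = 128.18 dB.

128.2 dB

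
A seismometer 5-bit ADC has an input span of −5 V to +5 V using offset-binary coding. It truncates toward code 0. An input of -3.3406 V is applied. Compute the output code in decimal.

With 32 levels over 10 V, one step is 312.500 mV.
Input sits at 5.310 steps above V_low.
⌊·⌋(5.310) = 5.

code 5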